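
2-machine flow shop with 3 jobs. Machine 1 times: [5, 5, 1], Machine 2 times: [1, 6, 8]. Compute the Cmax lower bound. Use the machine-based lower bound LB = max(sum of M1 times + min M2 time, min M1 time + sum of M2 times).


LB1 = sum(M1 times) + min(M2 times) = 11 + 1 = 12
LB2 = min(M1 times) + sum(M2 times) = 1 + 15 = 16
Lower bound = max(LB1, LB2) = max(12, 16) = 16

16


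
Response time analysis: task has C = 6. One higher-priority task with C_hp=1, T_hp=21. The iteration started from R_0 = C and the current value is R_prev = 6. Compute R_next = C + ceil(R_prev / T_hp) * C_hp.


R_next = C + ceil(R_prev / T_hp) * C_hp
ceil(6 / 21) = ceil(0.2857) = 1
Interference = 1 * 1 = 1
R_next = 6 + 1 = 7

7


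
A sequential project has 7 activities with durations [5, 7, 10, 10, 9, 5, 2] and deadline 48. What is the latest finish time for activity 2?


LF(activity 2) = deadline - sum of successor durations
Successors: activities 3 through 7 with durations [10, 10, 9, 5, 2]
Sum of successor durations = 36
LF = 48 - 36 = 12

12


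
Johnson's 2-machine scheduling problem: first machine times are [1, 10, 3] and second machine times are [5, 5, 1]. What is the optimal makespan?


Apply Johnson's rule:
  Group 1 (a <= b): [(1, 1, 5)]
  Group 2 (a > b): [(2, 10, 5), (3, 3, 1)]
Optimal job order: [1, 2, 3]
Schedule:
  Job 1: M1 done at 1, M2 done at 6
  Job 2: M1 done at 11, M2 done at 16
  Job 3: M1 done at 14, M2 done at 17
Makespan = 17

17


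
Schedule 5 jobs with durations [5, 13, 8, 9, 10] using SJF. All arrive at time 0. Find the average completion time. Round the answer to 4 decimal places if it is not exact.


SJF order (ascending): [5, 8, 9, 10, 13]
Completion times:
  Job 1: burst=5, C=5
  Job 2: burst=8, C=13
  Job 3: burst=9, C=22
  Job 4: burst=10, C=32
  Job 5: burst=13, C=45
Average completion = 117/5 = 23.4

23.4


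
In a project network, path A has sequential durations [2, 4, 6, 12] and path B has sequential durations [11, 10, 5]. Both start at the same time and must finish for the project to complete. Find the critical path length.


Path A total = 2 + 4 + 6 + 12 = 24
Path B total = 11 + 10 + 5 = 26
Critical path = longest path = max(24, 26) = 26

26


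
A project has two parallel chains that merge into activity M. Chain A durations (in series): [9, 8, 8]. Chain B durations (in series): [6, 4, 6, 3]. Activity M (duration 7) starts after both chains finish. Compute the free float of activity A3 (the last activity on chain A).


ES(A3) = sum of predecessors on chain A = 17
EF(A3) = ES + duration = 17 + 8 = 25
Successor of A3 is M. ES(M) = max(sum(A), sum(B)) = max(25, 19) = 25
Free float = ES(successor) - EF(current) = 25 - 25 = 0

0


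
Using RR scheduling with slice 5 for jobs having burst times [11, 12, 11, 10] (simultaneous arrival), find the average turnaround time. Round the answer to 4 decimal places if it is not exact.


Time quantum = 5
Execution trace:
  J1 runs 5 units, time = 5
  J2 runs 5 units, time = 10
  J3 runs 5 units, time = 15
  J4 runs 5 units, time = 20
  J1 runs 5 units, time = 25
  J2 runs 5 units, time = 30
  J3 runs 5 units, time = 35
  J4 runs 5 units, time = 40
  J1 runs 1 units, time = 41
  J2 runs 2 units, time = 43
  J3 runs 1 units, time = 44
Finish times: [41, 43, 44, 40]
Average turnaround = 168/4 = 42.0

42.0


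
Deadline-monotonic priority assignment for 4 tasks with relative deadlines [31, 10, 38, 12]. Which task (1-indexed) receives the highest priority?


Sort tasks by relative deadline (ascending):
  Task 2: deadline = 10
  Task 4: deadline = 12
  Task 1: deadline = 31
  Task 3: deadline = 38
Priority order (highest first): [2, 4, 1, 3]
Highest priority task = 2

2


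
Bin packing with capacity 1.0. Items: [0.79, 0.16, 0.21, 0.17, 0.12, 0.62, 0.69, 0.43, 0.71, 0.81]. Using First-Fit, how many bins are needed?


Place items sequentially using First-Fit:
  Item 0.79 -> new Bin 1
  Item 0.16 -> Bin 1 (now 0.95)
  Item 0.21 -> new Bin 2
  Item 0.17 -> Bin 2 (now 0.38)
  Item 0.12 -> Bin 2 (now 0.5)
  Item 0.62 -> new Bin 3
  Item 0.69 -> new Bin 4
  Item 0.43 -> Bin 2 (now 0.93)
  Item 0.71 -> new Bin 5
  Item 0.81 -> new Bin 6
Total bins used = 6

6


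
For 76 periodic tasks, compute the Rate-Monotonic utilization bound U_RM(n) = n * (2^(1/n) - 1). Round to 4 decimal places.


Compute 2^(1/76) = 1.0091620748
Subtract 1: 1.0091620748 - 1 = 0.0091620748
Multiply by n: 76 * 0.0091620748 = 0.6963176848
Round to 4 dp: 0.6963

0.6963


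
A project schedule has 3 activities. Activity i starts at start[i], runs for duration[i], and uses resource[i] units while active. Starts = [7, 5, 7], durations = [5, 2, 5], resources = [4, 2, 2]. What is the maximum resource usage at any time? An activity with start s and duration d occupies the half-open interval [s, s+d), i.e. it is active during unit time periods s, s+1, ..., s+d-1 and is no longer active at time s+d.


Each activity i is active on [start_i, start_i + duration_i).
Compute total resource usage per time slot:
  t=0: active resources = [], total = 0
  t=1: active resources = [], total = 0
  t=2: active resources = [], total = 0
  t=3: active resources = [], total = 0
  t=4: active resources = [], total = 0
  t=5: active resources = [2], total = 2
  t=6: active resources = [2], total = 2
  t=7: active resources = [4, 2], total = 6
  t=8: active resources = [4, 2], total = 6
  t=9: active resources = [4, 2], total = 6
  t=10: active resources = [4, 2], total = 6
  t=11: active resources = [4, 2], total = 6
Peak resource demand = 6

6


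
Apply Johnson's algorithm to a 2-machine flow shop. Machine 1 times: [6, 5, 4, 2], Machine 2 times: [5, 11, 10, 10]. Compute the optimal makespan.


Apply Johnson's rule:
  Group 1 (a <= b): [(4, 2, 10), (3, 4, 10), (2, 5, 11)]
  Group 2 (a > b): [(1, 6, 5)]
Optimal job order: [4, 3, 2, 1]
Schedule:
  Job 4: M1 done at 2, M2 done at 12
  Job 3: M1 done at 6, M2 done at 22
  Job 2: M1 done at 11, M2 done at 33
  Job 1: M1 done at 17, M2 done at 38
Makespan = 38

38


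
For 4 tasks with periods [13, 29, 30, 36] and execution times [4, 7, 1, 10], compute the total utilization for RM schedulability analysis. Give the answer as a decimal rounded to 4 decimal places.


Compute individual utilizations (exact fractions):
  Task 1: C/T = 4/13 (approx. 0.3077)
  Task 2: C/T = 7/29 (approx. 0.2414)
  Task 3: C/T = 1/30 (approx. 0.0333)
  Task 4: C/T = 10/36 = 5/18 (approx. 0.2778)
Total utilization U = 4/13 + 7/29 + 1/30 + 5/18 = 14593/16965
Rounded to 4 decimal places: U = 0.8602
RM (Liu & Layland) bound for 4 tasks = 0.756828; compare with U = 14593/16965 (approx. 0.860183)
bound < U <= 1, so the RM sufficient condition is not met (inconclusive; an exact test such as response-time analysis is needed).

0.8602


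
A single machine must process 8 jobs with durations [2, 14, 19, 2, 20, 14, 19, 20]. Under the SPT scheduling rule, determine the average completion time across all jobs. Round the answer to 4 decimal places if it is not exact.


Sort jobs by processing time (SPT order): [2, 2, 14, 14, 19, 19, 20, 20]
Compute completion times sequentially:
  Job 1: processing = 2, completes at 2
  Job 2: processing = 2, completes at 4
  Job 3: processing = 14, completes at 18
  Job 4: processing = 14, completes at 32
  Job 5: processing = 19, completes at 51
  Job 6: processing = 19, completes at 70
  Job 7: processing = 20, completes at 90
  Job 8: processing = 20, completes at 110
Sum of completion times = 377
Average completion time = 377/8 = 47.125

47.125


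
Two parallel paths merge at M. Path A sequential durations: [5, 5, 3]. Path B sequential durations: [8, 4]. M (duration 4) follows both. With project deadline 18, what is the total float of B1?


Forward pass: ES(B1) = sum of predecessors on chain B = 0
EF = ES + duration = 0 + 8 = 8
Backward pass: LF(M) = deadline = 18; LS(M) = 18 - 4 = 14
LF(B1) = LS(M) - sum(successors on chain B) = 14 - 4 = 10
LS = LF - duration = 10 - 8 = 2
Total float = LS - ES = 2 - 0 = 2

2


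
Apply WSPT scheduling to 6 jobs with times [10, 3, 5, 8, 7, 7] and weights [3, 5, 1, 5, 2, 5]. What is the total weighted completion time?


Compute p/w ratios and sort ascending (WSPT): [(3, 5), (7, 5), (8, 5), (10, 3), (7, 2), (5, 1)]
Compute weighted completion times:
  Job (p=3,w=5): C=3, w*C=5*3=15
  Job (p=7,w=5): C=10, w*C=5*10=50
  Job (p=8,w=5): C=18, w*C=5*18=90
  Job (p=10,w=3): C=28, w*C=3*28=84
  Job (p=7,w=2): C=35, w*C=2*35=70
  Job (p=5,w=1): C=40, w*C=1*40=40
Total weighted completion time = 349

349


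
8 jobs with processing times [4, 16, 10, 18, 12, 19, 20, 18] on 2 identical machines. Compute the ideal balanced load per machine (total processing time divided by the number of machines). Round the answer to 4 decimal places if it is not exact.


Total processing time = 4 + 16 + 10 + 18 + 12 + 19 + 20 + 18 = 117
Number of machines = 2
Ideal balanced load = 117 / 2 = 58.5

58.5


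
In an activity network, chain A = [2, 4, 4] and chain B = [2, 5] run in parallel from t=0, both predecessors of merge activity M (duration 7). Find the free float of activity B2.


ES(B2) = sum of predecessors on chain B = 2
EF(B2) = ES + duration = 2 + 5 = 7
Successor of B2 is M. ES(M) = max(sum(A), sum(B)) = max(10, 7) = 10
Free float = ES(successor) - EF(current) = 10 - 7 = 3

3


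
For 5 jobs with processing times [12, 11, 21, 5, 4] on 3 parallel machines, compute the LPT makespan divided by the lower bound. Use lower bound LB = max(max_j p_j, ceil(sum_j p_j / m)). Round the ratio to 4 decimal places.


LPT order: [21, 12, 11, 5, 4]
Machine loads after assignment: [21, 16, 16]
LPT makespan = 21
Lower bound = max(max_job, ceil(total/3)) = max(21, 18) = 21
Ratio = 21 / 21 = 1.0

1.0


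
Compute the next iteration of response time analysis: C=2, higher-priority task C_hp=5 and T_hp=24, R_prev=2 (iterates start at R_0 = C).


R_next = C + ceil(R_prev / T_hp) * C_hp
ceil(2 / 24) = ceil(0.0833) = 1
Interference = 1 * 5 = 5
R_next = 2 + 5 = 7

7


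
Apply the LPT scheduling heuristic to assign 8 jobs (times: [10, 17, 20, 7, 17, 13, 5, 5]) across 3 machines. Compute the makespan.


Sort jobs in decreasing order (LPT): [20, 17, 17, 13, 10, 7, 5, 5]
Assign each job to the least loaded machine:
  Machine 1: jobs [20, 7, 5], load = 32
  Machine 2: jobs [17, 13], load = 30
  Machine 3: jobs [17, 10, 5], load = 32
Makespan = max load = 32

32


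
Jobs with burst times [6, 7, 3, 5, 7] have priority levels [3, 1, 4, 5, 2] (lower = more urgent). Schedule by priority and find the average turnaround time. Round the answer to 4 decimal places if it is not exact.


Sort by priority (ascending = highest first):
Order: [(1, 7), (2, 7), (3, 6), (4, 3), (5, 5)]
Completion times:
  Priority 1, burst=7, C=7
  Priority 2, burst=7, C=14
  Priority 3, burst=6, C=20
  Priority 4, burst=3, C=23
  Priority 5, burst=5, C=28
Average turnaround = 92/5 = 18.4

18.4


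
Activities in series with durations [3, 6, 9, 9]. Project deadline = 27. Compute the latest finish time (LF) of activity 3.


LF(activity 3) = deadline - sum of successor durations
Successors: activities 4 through 4 with durations [9]
Sum of successor durations = 9
LF = 27 - 9 = 18

18


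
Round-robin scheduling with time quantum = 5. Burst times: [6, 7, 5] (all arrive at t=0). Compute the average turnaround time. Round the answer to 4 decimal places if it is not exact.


Time quantum = 5
Execution trace:
  J1 runs 5 units, time = 5
  J2 runs 5 units, time = 10
  J3 runs 5 units, time = 15
  J1 runs 1 units, time = 16
  J2 runs 2 units, time = 18
Finish times: [16, 18, 15]
Average turnaround = 49/3 = 16.3333

16.3333


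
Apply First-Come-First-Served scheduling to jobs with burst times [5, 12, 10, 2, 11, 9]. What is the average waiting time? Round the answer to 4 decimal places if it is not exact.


FCFS order (as given): [5, 12, 10, 2, 11, 9]
Waiting times:
  Job 1: wait = 0
  Job 2: wait = 5
  Job 3: wait = 17
  Job 4: wait = 27
  Job 5: wait = 29
  Job 6: wait = 40
Sum of waiting times = 118
Average waiting time = 118/6 = 19.6667

19.6667


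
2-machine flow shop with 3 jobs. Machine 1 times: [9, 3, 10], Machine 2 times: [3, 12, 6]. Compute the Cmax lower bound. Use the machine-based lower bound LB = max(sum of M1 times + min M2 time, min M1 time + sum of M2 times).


LB1 = sum(M1 times) + min(M2 times) = 22 + 3 = 25
LB2 = min(M1 times) + sum(M2 times) = 3 + 21 = 24
Lower bound = max(LB1, LB2) = max(25, 24) = 25

25


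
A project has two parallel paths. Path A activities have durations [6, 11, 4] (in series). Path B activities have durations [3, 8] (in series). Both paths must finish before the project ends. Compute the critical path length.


Path A total = 6 + 11 + 4 = 21
Path B total = 3 + 8 = 11
Critical path = longest path = max(21, 11) = 21

21


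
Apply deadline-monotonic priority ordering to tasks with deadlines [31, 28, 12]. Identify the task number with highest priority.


Sort tasks by relative deadline (ascending):
  Task 3: deadline = 12
  Task 2: deadline = 28
  Task 1: deadline = 31
Priority order (highest first): [3, 2, 1]
Highest priority task = 3

3


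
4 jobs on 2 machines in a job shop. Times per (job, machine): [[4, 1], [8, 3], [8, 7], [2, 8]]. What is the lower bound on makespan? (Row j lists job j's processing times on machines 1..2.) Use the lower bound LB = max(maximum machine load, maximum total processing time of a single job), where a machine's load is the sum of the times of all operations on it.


Machine loads:
  Machine 1: 4 + 8 + 8 + 2 = 22
  Machine 2: 1 + 3 + 7 + 8 = 19
Max machine load = 22
Job totals:
  Job 1: 5
  Job 2: 11
  Job 3: 15
  Job 4: 10
Max job total = 15
Lower bound = max(22, 15) = 22

22


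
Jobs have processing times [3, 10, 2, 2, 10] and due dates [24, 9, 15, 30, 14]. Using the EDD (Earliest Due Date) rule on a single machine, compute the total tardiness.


Sort by due date (EDD order): [(10, 9), (10, 14), (2, 15), (3, 24), (2, 30)]
Compute completion times and tardiness:
  Job 1: p=10, d=9, C=10, tardiness=max(0,10-9)=1
  Job 2: p=10, d=14, C=20, tardiness=max(0,20-14)=6
  Job 3: p=2, d=15, C=22, tardiness=max(0,22-15)=7
  Job 4: p=3, d=24, C=25, tardiness=max(0,25-24)=1
  Job 5: p=2, d=30, C=27, tardiness=max(0,27-30)=0
Total tardiness = 15

15


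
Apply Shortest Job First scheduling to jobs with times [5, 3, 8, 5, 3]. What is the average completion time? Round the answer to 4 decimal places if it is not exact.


SJF order (ascending): [3, 3, 5, 5, 8]
Completion times:
  Job 1: burst=3, C=3
  Job 2: burst=3, C=6
  Job 3: burst=5, C=11
  Job 4: burst=5, C=16
  Job 5: burst=8, C=24
Average completion = 60/5 = 12.0

12.0


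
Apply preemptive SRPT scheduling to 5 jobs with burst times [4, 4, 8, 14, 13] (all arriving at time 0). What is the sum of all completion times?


Since all jobs arrive at t=0, SRPT equals SPT ordering.
SPT order: [4, 4, 8, 13, 14]
Completion times:
  Job 1: p=4, C=4
  Job 2: p=4, C=8
  Job 3: p=8, C=16
  Job 4: p=13, C=29
  Job 5: p=14, C=43
Total completion time = 4 + 8 + 16 + 29 + 43 = 100

100


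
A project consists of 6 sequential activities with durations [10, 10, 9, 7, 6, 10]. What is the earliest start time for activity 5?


Activity 5 starts after activities 1 through 4 complete.
Predecessor durations: [10, 10, 9, 7]
ES = 10 + 10 + 9 + 7 = 36

36


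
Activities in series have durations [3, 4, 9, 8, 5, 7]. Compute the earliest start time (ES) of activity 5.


Activity 5 starts after activities 1 through 4 complete.
Predecessor durations: [3, 4, 9, 8]
ES = 3 + 4 + 9 + 8 = 24

24


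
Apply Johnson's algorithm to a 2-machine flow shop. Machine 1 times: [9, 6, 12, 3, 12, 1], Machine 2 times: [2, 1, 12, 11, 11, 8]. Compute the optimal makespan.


Apply Johnson's rule:
  Group 1 (a <= b): [(6, 1, 8), (4, 3, 11), (3, 12, 12)]
  Group 2 (a > b): [(5, 12, 11), (1, 9, 2), (2, 6, 1)]
Optimal job order: [6, 4, 3, 5, 1, 2]
Schedule:
  Job 6: M1 done at 1, M2 done at 9
  Job 4: M1 done at 4, M2 done at 20
  Job 3: M1 done at 16, M2 done at 32
  Job 5: M1 done at 28, M2 done at 43
  Job 1: M1 done at 37, M2 done at 45
  Job 2: M1 done at 43, M2 done at 46
Makespan = 46

46


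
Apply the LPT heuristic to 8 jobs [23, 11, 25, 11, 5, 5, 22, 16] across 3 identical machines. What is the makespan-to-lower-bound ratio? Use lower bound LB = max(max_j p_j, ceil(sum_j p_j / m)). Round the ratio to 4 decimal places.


LPT order: [25, 23, 22, 16, 11, 11, 5, 5]
Machine loads after assignment: [41, 39, 38]
LPT makespan = 41
Lower bound = max(max_job, ceil(total/3)) = max(25, 40) = 40
Ratio = 41 / 40 = 1.025

1.025


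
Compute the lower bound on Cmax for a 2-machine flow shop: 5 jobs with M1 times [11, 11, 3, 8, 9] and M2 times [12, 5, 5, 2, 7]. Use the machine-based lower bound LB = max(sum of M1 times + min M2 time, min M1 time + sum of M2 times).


LB1 = sum(M1 times) + min(M2 times) = 42 + 2 = 44
LB2 = min(M1 times) + sum(M2 times) = 3 + 31 = 34
Lower bound = max(LB1, LB2) = max(44, 34) = 44

44


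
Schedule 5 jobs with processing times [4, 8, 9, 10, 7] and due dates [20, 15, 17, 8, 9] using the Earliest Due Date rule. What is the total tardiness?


Sort by due date (EDD order): [(10, 8), (7, 9), (8, 15), (9, 17), (4, 20)]
Compute completion times and tardiness:
  Job 1: p=10, d=8, C=10, tardiness=max(0,10-8)=2
  Job 2: p=7, d=9, C=17, tardiness=max(0,17-9)=8
  Job 3: p=8, d=15, C=25, tardiness=max(0,25-15)=10
  Job 4: p=9, d=17, C=34, tardiness=max(0,34-17)=17
  Job 5: p=4, d=20, C=38, tardiness=max(0,38-20)=18
Total tardiness = 55

55


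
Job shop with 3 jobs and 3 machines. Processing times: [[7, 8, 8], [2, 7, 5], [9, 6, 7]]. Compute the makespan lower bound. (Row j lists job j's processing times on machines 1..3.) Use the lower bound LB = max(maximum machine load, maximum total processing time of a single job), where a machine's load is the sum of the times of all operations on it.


Machine loads:
  Machine 1: 7 + 2 + 9 = 18
  Machine 2: 8 + 7 + 6 = 21
  Machine 3: 8 + 5 + 7 = 20
Max machine load = 21
Job totals:
  Job 1: 23
  Job 2: 14
  Job 3: 22
Max job total = 23
Lower bound = max(21, 23) = 23

23


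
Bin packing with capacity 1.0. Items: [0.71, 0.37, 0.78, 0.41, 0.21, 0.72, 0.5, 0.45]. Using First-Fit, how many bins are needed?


Place items sequentially using First-Fit:
  Item 0.71 -> new Bin 1
  Item 0.37 -> new Bin 2
  Item 0.78 -> new Bin 3
  Item 0.41 -> Bin 2 (now 0.78)
  Item 0.21 -> Bin 1 (now 0.92)
  Item 0.72 -> new Bin 4
  Item 0.5 -> new Bin 5
  Item 0.45 -> Bin 5 (now 0.95)
Total bins used = 5

5


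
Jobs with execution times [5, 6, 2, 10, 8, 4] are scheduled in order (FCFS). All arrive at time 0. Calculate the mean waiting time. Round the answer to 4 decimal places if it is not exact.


FCFS order (as given): [5, 6, 2, 10, 8, 4]
Waiting times:
  Job 1: wait = 0
  Job 2: wait = 5
  Job 3: wait = 11
  Job 4: wait = 13
  Job 5: wait = 23
  Job 6: wait = 31
Sum of waiting times = 83
Average waiting time = 83/6 = 13.8333

13.8333


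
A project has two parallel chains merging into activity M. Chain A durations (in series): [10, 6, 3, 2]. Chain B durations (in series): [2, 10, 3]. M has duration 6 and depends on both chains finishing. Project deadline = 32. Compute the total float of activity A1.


Forward pass: ES(A1) = sum of predecessors on chain A = 0
EF = ES + duration = 0 + 10 = 10
Backward pass: LF(M) = deadline = 32; LS(M) = 32 - 6 = 26
LF(A1) = LS(M) - sum(successors on chain A) = 26 - 11 = 15
LS = LF - duration = 15 - 10 = 5
Total float = LS - ES = 5 - 0 = 5

5


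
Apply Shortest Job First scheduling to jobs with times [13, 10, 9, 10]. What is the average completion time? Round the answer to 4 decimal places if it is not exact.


SJF order (ascending): [9, 10, 10, 13]
Completion times:
  Job 1: burst=9, C=9
  Job 2: burst=10, C=19
  Job 3: burst=10, C=29
  Job 4: burst=13, C=42
Average completion = 99/4 = 24.75

24.75


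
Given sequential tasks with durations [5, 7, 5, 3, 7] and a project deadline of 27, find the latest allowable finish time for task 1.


LF(activity 1) = deadline - sum of successor durations
Successors: activities 2 through 5 with durations [7, 5, 3, 7]
Sum of successor durations = 22
LF = 27 - 22 = 5

5


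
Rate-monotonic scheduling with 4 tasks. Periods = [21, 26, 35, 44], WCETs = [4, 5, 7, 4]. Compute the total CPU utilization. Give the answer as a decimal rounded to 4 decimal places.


Compute individual utilizations (exact fractions):
  Task 1: C/T = 4/21 (approx. 0.1905)
  Task 2: C/T = 5/26 (approx. 0.1923)
  Task 3: C/T = 7/35 = 1/5 (approx. 0.2)
  Task 4: C/T = 4/44 = 1/11 (approx. 0.0909)
Total utilization U = 4/21 + 5/26 + 1/5 + 1/11 = 20231/30030
Rounded to 4 decimal places: U = 0.6737
RM (Liu & Layland) bound for 4 tasks = 0.756828; compare with U = 20231/30030 (approx. 0.673693)
U <= bound, so schedulable by RM sufficient condition.

0.6737


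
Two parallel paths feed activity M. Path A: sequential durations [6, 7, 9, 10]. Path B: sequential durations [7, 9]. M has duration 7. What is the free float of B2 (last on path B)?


ES(B2) = sum of predecessors on chain B = 7
EF(B2) = ES + duration = 7 + 9 = 16
Successor of B2 is M. ES(M) = max(sum(A), sum(B)) = max(32, 16) = 32
Free float = ES(successor) - EF(current) = 32 - 16 = 16

16


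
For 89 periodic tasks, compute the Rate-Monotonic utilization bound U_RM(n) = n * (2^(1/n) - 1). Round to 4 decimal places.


Compute 2^(1/89) = 1.0078185773
Subtract 1: 1.0078185773 - 1 = 0.0078185773
Multiply by n: 89 * 0.0078185773 = 0.6958533797
Round to 4 dp: 0.6959

0.6959


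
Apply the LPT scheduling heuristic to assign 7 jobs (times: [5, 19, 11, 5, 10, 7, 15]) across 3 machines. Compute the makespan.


Sort jobs in decreasing order (LPT): [19, 15, 11, 10, 7, 5, 5]
Assign each job to the least loaded machine:
  Machine 1: jobs [19, 5], load = 24
  Machine 2: jobs [15, 7], load = 22
  Machine 3: jobs [11, 10, 5], load = 26
Makespan = max load = 26

26


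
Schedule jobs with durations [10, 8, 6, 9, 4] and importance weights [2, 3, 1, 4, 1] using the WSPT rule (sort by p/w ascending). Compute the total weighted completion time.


Compute p/w ratios and sort ascending (WSPT): [(9, 4), (8, 3), (4, 1), (10, 2), (6, 1)]
Compute weighted completion times:
  Job (p=9,w=4): C=9, w*C=4*9=36
  Job (p=8,w=3): C=17, w*C=3*17=51
  Job (p=4,w=1): C=21, w*C=1*21=21
  Job (p=10,w=2): C=31, w*C=2*31=62
  Job (p=6,w=1): C=37, w*C=1*37=37
Total weighted completion time = 207

207


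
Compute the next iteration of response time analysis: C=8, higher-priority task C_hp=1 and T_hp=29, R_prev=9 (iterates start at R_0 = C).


R_next = C + ceil(R_prev / T_hp) * C_hp
ceil(9 / 29) = ceil(0.3103) = 1
Interference = 1 * 1 = 1
R_next = 8 + 1 = 9
R_next = R_prev, so the iteration has converged (response time = 9).

9


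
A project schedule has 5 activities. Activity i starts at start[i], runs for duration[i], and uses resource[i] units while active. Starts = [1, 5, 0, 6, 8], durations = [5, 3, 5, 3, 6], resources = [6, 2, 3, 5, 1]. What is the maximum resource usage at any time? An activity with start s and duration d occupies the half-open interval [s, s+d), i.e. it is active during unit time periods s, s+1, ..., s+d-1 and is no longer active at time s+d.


Each activity i is active on [start_i, start_i + duration_i).
Compute total resource usage per time slot:
  t=0: active resources = [3], total = 3
  t=1: active resources = [6, 3], total = 9
  t=2: active resources = [6, 3], total = 9
  t=3: active resources = [6, 3], total = 9
  t=4: active resources = [6, 3], total = 9
  t=5: active resources = [6, 2], total = 8
  t=6: active resources = [2, 5], total = 7
  t=7: active resources = [2, 5], total = 7
  t=8: active resources = [5, 1], total = 6
  t=9: active resources = [1], total = 1
  t=10: active resources = [1], total = 1
  t=11: active resources = [1], total = 1
  t=12: active resources = [1], total = 1
  t=13: active resources = [1], total = 1
Peak resource demand = 9

9


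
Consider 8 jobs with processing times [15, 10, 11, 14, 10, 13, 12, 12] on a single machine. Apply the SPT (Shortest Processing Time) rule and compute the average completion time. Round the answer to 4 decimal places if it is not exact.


Sort jobs by processing time (SPT order): [10, 10, 11, 12, 12, 13, 14, 15]
Compute completion times sequentially:
  Job 1: processing = 10, completes at 10
  Job 2: processing = 10, completes at 20
  Job 3: processing = 11, completes at 31
  Job 4: processing = 12, completes at 43
  Job 5: processing = 12, completes at 55
  Job 6: processing = 13, completes at 68
  Job 7: processing = 14, completes at 82
  Job 8: processing = 15, completes at 97
Sum of completion times = 406
Average completion time = 406/8 = 50.75

50.75


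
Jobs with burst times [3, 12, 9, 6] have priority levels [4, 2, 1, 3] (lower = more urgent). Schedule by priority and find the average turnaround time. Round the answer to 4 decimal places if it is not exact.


Sort by priority (ascending = highest first):
Order: [(1, 9), (2, 12), (3, 6), (4, 3)]
Completion times:
  Priority 1, burst=9, C=9
  Priority 2, burst=12, C=21
  Priority 3, burst=6, C=27
  Priority 4, burst=3, C=30
Average turnaround = 87/4 = 21.75

21.75


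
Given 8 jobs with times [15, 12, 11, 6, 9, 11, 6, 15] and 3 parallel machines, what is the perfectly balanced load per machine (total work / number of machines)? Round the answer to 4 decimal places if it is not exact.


Total processing time = 15 + 12 + 11 + 6 + 9 + 11 + 6 + 15 = 85
Number of machines = 3
Ideal balanced load = 85 / 3 = 28.3333

28.3333


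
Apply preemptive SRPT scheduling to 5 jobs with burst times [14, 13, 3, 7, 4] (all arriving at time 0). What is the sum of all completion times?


Since all jobs arrive at t=0, SRPT equals SPT ordering.
SPT order: [3, 4, 7, 13, 14]
Completion times:
  Job 1: p=3, C=3
  Job 2: p=4, C=7
  Job 3: p=7, C=14
  Job 4: p=13, C=27
  Job 5: p=14, C=41
Total completion time = 3 + 7 + 14 + 27 + 41 = 92

92


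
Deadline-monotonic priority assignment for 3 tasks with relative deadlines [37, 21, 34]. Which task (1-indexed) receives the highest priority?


Sort tasks by relative deadline (ascending):
  Task 2: deadline = 21
  Task 3: deadline = 34
  Task 1: deadline = 37
Priority order (highest first): [2, 3, 1]
Highest priority task = 2

2


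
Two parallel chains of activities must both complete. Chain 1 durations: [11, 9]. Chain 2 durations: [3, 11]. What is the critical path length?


Path A total = 11 + 9 = 20
Path B total = 3 + 11 = 14
Critical path = longest path = max(20, 14) = 20

20


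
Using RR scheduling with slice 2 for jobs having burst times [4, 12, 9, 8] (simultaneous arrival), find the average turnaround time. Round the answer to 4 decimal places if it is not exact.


Time quantum = 2
Execution trace:
  J1 runs 2 units, time = 2
  J2 runs 2 units, time = 4
  J3 runs 2 units, time = 6
  J4 runs 2 units, time = 8
  J1 runs 2 units, time = 10
  J2 runs 2 units, time = 12
  J3 runs 2 units, time = 14
  J4 runs 2 units, time = 16
  J2 runs 2 units, time = 18
  J3 runs 2 units, time = 20
  J4 runs 2 units, time = 22
  J2 runs 2 units, time = 24
  J3 runs 2 units, time = 26
  J4 runs 2 units, time = 28
  J2 runs 2 units, time = 30
  J3 runs 1 units, time = 31
  J2 runs 2 units, time = 33
Finish times: [10, 33, 31, 28]
Average turnaround = 102/4 = 25.5

25.5


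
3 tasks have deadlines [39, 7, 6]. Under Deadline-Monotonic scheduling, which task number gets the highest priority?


Sort tasks by relative deadline (ascending):
  Task 3: deadline = 6
  Task 2: deadline = 7
  Task 1: deadline = 39
Priority order (highest first): [3, 2, 1]
Highest priority task = 3

3


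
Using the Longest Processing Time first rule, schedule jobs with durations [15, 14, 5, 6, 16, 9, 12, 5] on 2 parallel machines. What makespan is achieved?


Sort jobs in decreasing order (LPT): [16, 15, 14, 12, 9, 6, 5, 5]
Assign each job to the least loaded machine:
  Machine 1: jobs [16, 12, 9, 5], load = 42
  Machine 2: jobs [15, 14, 6, 5], load = 40
Makespan = max load = 42

42


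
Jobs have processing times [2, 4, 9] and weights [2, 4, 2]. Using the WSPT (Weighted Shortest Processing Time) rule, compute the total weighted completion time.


Compute p/w ratios and sort ascending (WSPT): [(2, 2), (4, 4), (9, 2)]
Compute weighted completion times:
  Job (p=2,w=2): C=2, w*C=2*2=4
  Job (p=4,w=4): C=6, w*C=4*6=24
  Job (p=9,w=2): C=15, w*C=2*15=30
Total weighted completion time = 58

58


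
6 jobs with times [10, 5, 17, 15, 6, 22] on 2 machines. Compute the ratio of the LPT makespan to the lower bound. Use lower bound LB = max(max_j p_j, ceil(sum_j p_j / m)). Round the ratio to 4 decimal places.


LPT order: [22, 17, 15, 10, 6, 5]
Machine loads after assignment: [38, 37]
LPT makespan = 38
Lower bound = max(max_job, ceil(total/2)) = max(22, 38) = 38
Ratio = 38 / 38 = 1.0

1.0


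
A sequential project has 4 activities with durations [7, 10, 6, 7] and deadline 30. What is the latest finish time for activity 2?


LF(activity 2) = deadline - sum of successor durations
Successors: activities 3 through 4 with durations [6, 7]
Sum of successor durations = 13
LF = 30 - 13 = 17

17


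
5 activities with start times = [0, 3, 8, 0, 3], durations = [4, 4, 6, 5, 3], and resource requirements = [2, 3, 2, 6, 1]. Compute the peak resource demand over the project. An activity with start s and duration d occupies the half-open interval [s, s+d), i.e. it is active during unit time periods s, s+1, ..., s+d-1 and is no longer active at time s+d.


Each activity i is active on [start_i, start_i + duration_i).
Compute total resource usage per time slot:
  t=0: active resources = [2, 6], total = 8
  t=1: active resources = [2, 6], total = 8
  t=2: active resources = [2, 6], total = 8
  t=3: active resources = [2, 3, 6, 1], total = 12
  t=4: active resources = [3, 6, 1], total = 10
  t=5: active resources = [3, 1], total = 4
  t=6: active resources = [3], total = 3
  t=7: active resources = [], total = 0
  t=8: active resources = [2], total = 2
  t=9: active resources = [2], total = 2
  t=10: active resources = [2], total = 2
  t=11: active resources = [2], total = 2
  t=12: active resources = [2], total = 2
  t=13: active resources = [2], total = 2
Peak resource demand = 12

12


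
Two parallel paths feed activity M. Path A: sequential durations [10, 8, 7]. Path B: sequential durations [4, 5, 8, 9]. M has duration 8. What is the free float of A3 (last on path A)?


ES(A3) = sum of predecessors on chain A = 18
EF(A3) = ES + duration = 18 + 7 = 25
Successor of A3 is M. ES(M) = max(sum(A), sum(B)) = max(25, 26) = 26
Free float = ES(successor) - EF(current) = 26 - 25 = 1

1


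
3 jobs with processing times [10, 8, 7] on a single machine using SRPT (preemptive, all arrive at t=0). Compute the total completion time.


Since all jobs arrive at t=0, SRPT equals SPT ordering.
SPT order: [7, 8, 10]
Completion times:
  Job 1: p=7, C=7
  Job 2: p=8, C=15
  Job 3: p=10, C=25
Total completion time = 7 + 15 + 25 = 47

47


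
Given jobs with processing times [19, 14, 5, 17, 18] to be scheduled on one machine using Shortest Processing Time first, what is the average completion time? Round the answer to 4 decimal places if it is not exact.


Sort jobs by processing time (SPT order): [5, 14, 17, 18, 19]
Compute completion times sequentially:
  Job 1: processing = 5, completes at 5
  Job 2: processing = 14, completes at 19
  Job 3: processing = 17, completes at 36
  Job 4: processing = 18, completes at 54
  Job 5: processing = 19, completes at 73
Sum of completion times = 187
Average completion time = 187/5 = 37.4

37.4


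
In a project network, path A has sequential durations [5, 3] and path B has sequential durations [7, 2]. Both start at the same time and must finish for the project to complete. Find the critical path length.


Path A total = 5 + 3 = 8
Path B total = 7 + 2 = 9
Critical path = longest path = max(8, 9) = 9

9


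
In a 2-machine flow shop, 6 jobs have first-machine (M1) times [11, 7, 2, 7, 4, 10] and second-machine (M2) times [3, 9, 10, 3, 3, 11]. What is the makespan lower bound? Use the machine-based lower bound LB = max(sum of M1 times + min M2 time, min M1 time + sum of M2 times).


LB1 = sum(M1 times) + min(M2 times) = 41 + 3 = 44
LB2 = min(M1 times) + sum(M2 times) = 2 + 39 = 41
Lower bound = max(LB1, LB2) = max(44, 41) = 44

44


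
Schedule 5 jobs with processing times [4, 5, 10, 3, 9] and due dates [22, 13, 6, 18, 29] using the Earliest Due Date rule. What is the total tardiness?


Sort by due date (EDD order): [(10, 6), (5, 13), (3, 18), (4, 22), (9, 29)]
Compute completion times and tardiness:
  Job 1: p=10, d=6, C=10, tardiness=max(0,10-6)=4
  Job 2: p=5, d=13, C=15, tardiness=max(0,15-13)=2
  Job 3: p=3, d=18, C=18, tardiness=max(0,18-18)=0
  Job 4: p=4, d=22, C=22, tardiness=max(0,22-22)=0
  Job 5: p=9, d=29, C=31, tardiness=max(0,31-29)=2
Total tardiness = 8

8


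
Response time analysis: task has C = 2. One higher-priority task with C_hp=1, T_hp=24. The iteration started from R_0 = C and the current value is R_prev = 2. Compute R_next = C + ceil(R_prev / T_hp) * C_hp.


R_next = C + ceil(R_prev / T_hp) * C_hp
ceil(2 / 24) = ceil(0.0833) = 1
Interference = 1 * 1 = 1
R_next = 2 + 1 = 3

3


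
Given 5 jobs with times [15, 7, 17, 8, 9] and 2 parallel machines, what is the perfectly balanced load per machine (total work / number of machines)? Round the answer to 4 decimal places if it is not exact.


Total processing time = 15 + 7 + 17 + 8 + 9 = 56
Number of machines = 2
Ideal balanced load = 56 / 2 = 28.0

28.0


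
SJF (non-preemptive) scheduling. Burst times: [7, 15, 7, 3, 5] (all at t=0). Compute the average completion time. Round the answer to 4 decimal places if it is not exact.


SJF order (ascending): [3, 5, 7, 7, 15]
Completion times:
  Job 1: burst=3, C=3
  Job 2: burst=5, C=8
  Job 3: burst=7, C=15
  Job 4: burst=7, C=22
  Job 5: burst=15, C=37
Average completion = 85/5 = 17.0

17.0


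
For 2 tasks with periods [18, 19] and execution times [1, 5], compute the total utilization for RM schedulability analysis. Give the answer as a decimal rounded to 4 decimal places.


Compute individual utilizations (exact fractions):
  Task 1: C/T = 1/18 (approx. 0.0556)
  Task 2: C/T = 5/19 (approx. 0.2632)
Total utilization U = 1/18 + 5/19 = 109/342
Rounded to 4 decimal places: U = 0.3187
RM (Liu & Layland) bound for 2 tasks = 0.828427; compare with U = 109/342 (approx. 0.318713)
U <= bound, so schedulable by RM sufficient condition.

0.3187


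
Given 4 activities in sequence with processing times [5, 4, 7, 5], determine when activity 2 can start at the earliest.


Activity 2 starts after activities 1 through 1 complete.
Predecessor durations: [5]
ES = 5 = 5

5


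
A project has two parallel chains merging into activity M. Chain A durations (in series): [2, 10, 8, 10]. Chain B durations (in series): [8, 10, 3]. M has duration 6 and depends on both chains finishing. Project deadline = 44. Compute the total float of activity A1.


Forward pass: ES(A1) = sum of predecessors on chain A = 0
EF = ES + duration = 0 + 2 = 2
Backward pass: LF(M) = deadline = 44; LS(M) = 44 - 6 = 38
LF(A1) = LS(M) - sum(successors on chain A) = 38 - 28 = 10
LS = LF - duration = 10 - 2 = 8
Total float = LS - ES = 8 - 0 = 8

8


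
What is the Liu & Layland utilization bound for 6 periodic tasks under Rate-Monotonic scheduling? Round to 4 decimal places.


Compute 2^(1/6) = 1.1224620483
Subtract 1: 1.1224620483 - 1 = 0.1224620483
Multiply by n: 6 * 0.1224620483 = 0.7347722898
Round to 4 dp: 0.7348

0.7348


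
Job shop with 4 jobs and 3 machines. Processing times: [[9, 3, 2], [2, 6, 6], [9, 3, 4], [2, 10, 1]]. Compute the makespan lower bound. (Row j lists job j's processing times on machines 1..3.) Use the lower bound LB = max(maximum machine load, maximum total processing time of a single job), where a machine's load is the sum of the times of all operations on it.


Machine loads:
  Machine 1: 9 + 2 + 9 + 2 = 22
  Machine 2: 3 + 6 + 3 + 10 = 22
  Machine 3: 2 + 6 + 4 + 1 = 13
Max machine load = 22
Job totals:
  Job 1: 14
  Job 2: 14
  Job 3: 16
  Job 4: 13
Max job total = 16
Lower bound = max(22, 16) = 22

22


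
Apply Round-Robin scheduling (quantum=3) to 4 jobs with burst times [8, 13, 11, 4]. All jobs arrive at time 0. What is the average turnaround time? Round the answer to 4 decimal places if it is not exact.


Time quantum = 3
Execution trace:
  J1 runs 3 units, time = 3
  J2 runs 3 units, time = 6
  J3 runs 3 units, time = 9
  J4 runs 3 units, time = 12
  J1 runs 3 units, time = 15
  J2 runs 3 units, time = 18
  J3 runs 3 units, time = 21
  J4 runs 1 units, time = 22
  J1 runs 2 units, time = 24
  J2 runs 3 units, time = 27
  J3 runs 3 units, time = 30
  J2 runs 3 units, time = 33
  J3 runs 2 units, time = 35
  J2 runs 1 units, time = 36
Finish times: [24, 36, 35, 22]
Average turnaround = 117/4 = 29.25

29.25


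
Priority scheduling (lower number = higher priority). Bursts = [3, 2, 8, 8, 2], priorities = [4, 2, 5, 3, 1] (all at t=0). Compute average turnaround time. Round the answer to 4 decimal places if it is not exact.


Sort by priority (ascending = highest first):
Order: [(1, 2), (2, 2), (3, 8), (4, 3), (5, 8)]
Completion times:
  Priority 1, burst=2, C=2
  Priority 2, burst=2, C=4
  Priority 3, burst=8, C=12
  Priority 4, burst=3, C=15
  Priority 5, burst=8, C=23
Average turnaround = 56/5 = 11.2

11.2


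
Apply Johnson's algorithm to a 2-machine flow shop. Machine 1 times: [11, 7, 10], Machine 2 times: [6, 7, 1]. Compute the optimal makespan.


Apply Johnson's rule:
  Group 1 (a <= b): [(2, 7, 7)]
  Group 2 (a > b): [(1, 11, 6), (3, 10, 1)]
Optimal job order: [2, 1, 3]
Schedule:
  Job 2: M1 done at 7, M2 done at 14
  Job 1: M1 done at 18, M2 done at 24
  Job 3: M1 done at 28, M2 done at 29
Makespan = 29

29


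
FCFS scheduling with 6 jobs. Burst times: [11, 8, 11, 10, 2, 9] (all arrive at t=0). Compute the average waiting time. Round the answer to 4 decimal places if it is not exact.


FCFS order (as given): [11, 8, 11, 10, 2, 9]
Waiting times:
  Job 1: wait = 0
  Job 2: wait = 11
  Job 3: wait = 19
  Job 4: wait = 30
  Job 5: wait = 40
  Job 6: wait = 42
Sum of waiting times = 142
Average waiting time = 142/6 = 23.6667

23.6667


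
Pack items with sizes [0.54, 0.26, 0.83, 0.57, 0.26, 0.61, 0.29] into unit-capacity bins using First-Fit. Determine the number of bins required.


Place items sequentially using First-Fit:
  Item 0.54 -> new Bin 1
  Item 0.26 -> Bin 1 (now 0.8)
  Item 0.83 -> new Bin 2
  Item 0.57 -> new Bin 3
  Item 0.26 -> Bin 3 (now 0.83)
  Item 0.61 -> new Bin 4
  Item 0.29 -> Bin 4 (now 0.9)
Total bins used = 4

4


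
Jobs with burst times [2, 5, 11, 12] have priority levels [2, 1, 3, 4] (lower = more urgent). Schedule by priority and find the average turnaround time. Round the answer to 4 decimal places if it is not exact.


Sort by priority (ascending = highest first):
Order: [(1, 5), (2, 2), (3, 11), (4, 12)]
Completion times:
  Priority 1, burst=5, C=5
  Priority 2, burst=2, C=7
  Priority 3, burst=11, C=18
  Priority 4, burst=12, C=30
Average turnaround = 60/4 = 15.0

15.0


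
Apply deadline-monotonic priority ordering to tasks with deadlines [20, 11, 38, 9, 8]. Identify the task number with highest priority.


Sort tasks by relative deadline (ascending):
  Task 5: deadline = 8
  Task 4: deadline = 9
  Task 2: deadline = 11
  Task 1: deadline = 20
  Task 3: deadline = 38
Priority order (highest first): [5, 4, 2, 1, 3]
Highest priority task = 5

5


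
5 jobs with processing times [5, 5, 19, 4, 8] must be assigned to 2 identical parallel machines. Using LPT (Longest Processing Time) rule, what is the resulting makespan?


Sort jobs in decreasing order (LPT): [19, 8, 5, 5, 4]
Assign each job to the least loaded machine:
  Machine 1: jobs [19], load = 19
  Machine 2: jobs [8, 5, 5, 4], load = 22
Makespan = max load = 22

22
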